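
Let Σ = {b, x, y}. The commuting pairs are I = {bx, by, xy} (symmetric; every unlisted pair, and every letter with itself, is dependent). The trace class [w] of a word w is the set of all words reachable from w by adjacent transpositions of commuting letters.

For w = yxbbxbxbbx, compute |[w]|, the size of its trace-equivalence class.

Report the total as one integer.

piece 0:y — minimal
piece 1:x — minimal
piece 2:b — minimal
piece 3:b rests on {2:b}
piece 4:x rests on {1:x}
piece 5:b rests on {3:b}
piece 6:x rests on {4:x}
piece 7:b rests on {5:b}
piece 8:b rests on {7:b}
piece 9:x rests on {6:x}
minimal pieces: {0:y, 1:x, 2:b}
ways to finish when only these pieces remain (= sum over removing one remaining piece with nothing left below it):
  1 left: {0}→1  {8}→1  {9}→1
  2 left: {0,8}→2  {0,9}→2  {6,9}→1  {7,8}→1  {8,9}→2
  3 left: {0,6,9}→3  {0,7,8}→3  {0,8,9}→6  {4,6,9}→1  {5,7,8}→1  {6,8,9}→3  {7,8,9}→3
  4 left: {0,4,6,9}→4  {0,5,7,8}→4  {0,6,8,9}→12  {0,7,8,9}→12  {1,4,6,9}→1  {3,5,7,8}→1  {4,6,8,9}→4  {5,7,8,9}→4  {6,7,8,9}→6
  5 left: {0,1,4,6,9}→5  {0,3,5,7,8}→5  {0,4,6,8,9}→20  {0,5,7,8,9}→20  {0,6,7,8,9}→30  {1,4,6,8,9}→5  {2,3,5,7,8}→1  {3,5,7,8,9}→5  {4,6,7,8,9}→10  {5,6,7,8,9}→10
  6 left: {0,1,4,6,8,9}→30  {0,2,3,5,7,8}→6  {0,3,5,7,8,9}→30  {0,4,6,7,8,9}→60  {0,5,6,7,8,9}→60  {1,4,6,7,8,9}→15  {2,3,5,7,8,9}→6  {3,5,6,7,8,9}→15  {4,5,6,7,8,9}→20
  7 left: {0,1,4,6,7,8,9}→105  {0,2,3,5,7,8,9}→42  {0,3,5,6,7,8,9}→105  {0,4,5,6,7,8,9}→140  {1,4,5,6,7,8,9}→35  {2,3,5,6,7,8,9}→21  {3,4,5,6,7,8,9}→35
  8 left: {0,1,4,5,6,7,8,9}→280  {0,2,3,5,6,7,8,9}→168  {0,3,4,5,6,7,8,9}→280  {1,3,4,5,6,7,8,9}→70  {2,3,4,5,6,7,8,9}→56
  placing 0:y first → 126 extensions
  placing 1:x first → 504 extensions
  placing 2:b first → 630 extensions
total linear extensions = 1260

1260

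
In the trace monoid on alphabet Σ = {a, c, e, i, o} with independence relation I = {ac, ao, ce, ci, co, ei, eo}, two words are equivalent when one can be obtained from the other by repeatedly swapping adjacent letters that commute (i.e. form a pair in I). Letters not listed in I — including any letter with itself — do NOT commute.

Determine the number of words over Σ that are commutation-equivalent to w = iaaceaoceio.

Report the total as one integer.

piece 0:i — minimal
piece 1:a rests on {0:i}
piece 2:a rests on {1:a}
piece 3:c — minimal
piece 4:e rests on {2:a}
piece 5:a rests on {4:e}
piece 6:o rests on {0:i}
piece 7:c rests on {3:c}
piece 8:e rests on {5:a}
piece 9:i rests on {5:a, 6:o}
piece 10:o rests on {9:i}
minimal pieces: {0:i, 3:c}
ways to finish when only these pieces remain (= sum over removing one remaining piece with nothing left below it):
  1 left: {7}→1  {8}→1  {10}→1
  2 left: {3,7}→1  {7,8}→2  {7,10}→2  {8,10}→2  {9,10}→1
  3 left: {3,7,8}→3  {3,7,10}→3  {6,9,10}→1  {7,8,10}→6  {7,9,10}→3  {8,9,10}→3
  4 left: {3,7,8,10}→12  {3,7,9,10}→6  {5,8,9,10}→3  {6,7,9,10}→4  {6,8,9,10}→4  {7,8,9,10}→12
  5 left: {3,6,7,9,10}→10  {3,7,8,9,10}→30  {4,5,8,9,10}→3  {5,6,8,9,10}→7  {5,7,8,9,10}→15  {6,7,8,9,10}→20
  6 left: {2,4,5,8,9,10}→3  {3,5,7,8,9,10}→45  {3,6,7,8,9,10}→60  {4,5,6,8,9,10}→10  {4,5,7,8,9,10}→18  {5,6,7,8,9,10}→42
  7 left: {1,2,4,5,8,9,10}→3  {2,4,5,6,8,9,10}→13  {2,4,5,7,8,9,10}→21  {3,4,5,7,8,9,10}→63  {3,5,6,7,8,9,10}→147  {4,5,6,7,8,9,10}→70
  8 left: {1,2,4,5,6,8,9,10}→16  {1,2,4,5,7,8,9,10}→24  {2,3,4,5,7,8,9,10}→84  {2,4,5,6,7,8,9,10}→104  {3,4,5,6,7,8,9,10}→280
  9 left: {0,1,2,4,5,6,8,9,10}→16  {1,2,3,4,5,7,8,9,10}→108  {1,2,4,5,6,7,8,9,10}→144  {2,3,4,5,6,7,8,9,10}→468
  placing 0:i first → 720 extensions
  placing 3:c first → 160 extensions
total linear extensions = 880

880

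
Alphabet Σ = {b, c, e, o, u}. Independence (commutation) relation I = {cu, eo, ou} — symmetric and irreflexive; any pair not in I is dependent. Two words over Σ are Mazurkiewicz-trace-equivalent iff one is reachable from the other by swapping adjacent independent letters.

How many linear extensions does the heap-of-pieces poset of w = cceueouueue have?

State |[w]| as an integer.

9

#0=c has no predecessor
#1=c depends on [0:c]
#2=e depends on [1:c]
#3=u depends on [2:e]
#4=e depends on [3:u]
#5=o depends on [1:c]
#6=u depends on [4:e]
#7=u depends on [6:u]
#8=e depends on [7:u]
#9=u depends on [8:e]
#10=e depends on [9:u]
sources: [0:c]
N(rest) = Σ N(rest − s) over sources s of rest; N(one piece) = 1:
  size 1 → [5]=1  [10]=1
  size 2 → [5,10]=2  [9,10]=1
  size 3 → [5,9,10]=3  [8,9,10]=1
  size 4 → [5,8,9,10]=4  [7,8,9,10]=1
  size 5 → [5,7,8,9,10]=5  [6,7,8,9,10]=1
  size 6 → [4,6,7,8,9,10]=1  [5,6,7,8,9,10]=6
  size 7 → [3,4,6,7,8,9,10]=1  [4,5,6,7,8,9,10]=7
  size 8 → [2,3,4,6,7,8,9,10]=1  [3,4,5,6,7,8,9,10]=8
  size 9 → [2,3,4,5,6,7,8,9,10]=9
  first=0(c) contributes 9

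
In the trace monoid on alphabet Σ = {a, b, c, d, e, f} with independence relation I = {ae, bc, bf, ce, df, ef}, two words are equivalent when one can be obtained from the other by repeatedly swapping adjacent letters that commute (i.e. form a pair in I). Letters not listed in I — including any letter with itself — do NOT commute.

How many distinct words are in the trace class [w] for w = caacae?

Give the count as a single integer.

6

piece 0:c — minimal
piece 1:a rests on {0:c}
piece 2:a rests on {1:a}
piece 3:c rests on {2:a}
piece 4:a rests on {3:c}
piece 5:e — minimal
minimal pieces: {0:c, 5:e}
ways to finish when only these pieces remain (= sum over removing one remaining piece with nothing left below it):
  1 left: {4}→1  {5}→1
  2 left: {3,4}→1  {4,5}→2
  3 left: {2,3,4}→1  {3,4,5}→3
  4 left: {1,2,3,4}→1  {2,3,4,5}→4
  placing 0:c first → 5 extensions
  placing 5:e first → 1 extensions
total linear extensions = 6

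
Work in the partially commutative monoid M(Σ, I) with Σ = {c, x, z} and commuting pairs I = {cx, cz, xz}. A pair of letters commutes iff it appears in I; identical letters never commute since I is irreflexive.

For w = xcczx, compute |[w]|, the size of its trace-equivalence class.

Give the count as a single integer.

0(x) covers ∅
1(c) covers ∅
2(c) covers 1:c
3(z) covers ∅
4(x) covers 0:x
floor of heap: 0:x, 1:c, 3:z
completions by unplaced set U, small U first (add the entries for U minus each lowest piece of U):
  |U|=1: {2}:1  {3}:1  {4}:1
  |U|=2: {0,4}:1  {1,2}:1  {2,3}:2  {2,4}:2  {3,4}:2
  |U|=3: {0,2,4}:3  {0,3,4}:3  {1,2,3}:3  {1,2,4}:3  {2,3,4}:6
  start at 0(x): 12
  start at 1(c): 12
  start at 3(z): 6
sum over floor = 30

30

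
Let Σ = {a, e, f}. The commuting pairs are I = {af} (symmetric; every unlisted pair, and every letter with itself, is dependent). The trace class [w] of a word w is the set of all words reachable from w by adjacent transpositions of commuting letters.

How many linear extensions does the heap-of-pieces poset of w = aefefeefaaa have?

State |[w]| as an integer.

4

piece 0:a — minimal
piece 1:e rests on {0:a}
piece 2:f rests on {1:e}
piece 3:e rests on {2:f}
piece 4:f rests on {3:e}
piece 5:e rests on {4:f}
piece 6:e rests on {5:e}
piece 7:f rests on {6:e}
piece 8:a rests on {6:e}
piece 9:a rests on {8:a}
piece 10:a rests on {9:a}
minimal pieces: {0:a}
ways to finish when only these pieces remain (= sum over removing one remaining piece with nothing left below it):
  1 left: {7}→1  {10}→1
  2 left: {7,10}→2  {9,10}→1
  3 left: {7,9,10}→3  {8,9,10}→1
  4 left: {7,8,9,10}→4
  5 left: {6,7,8,9,10}→4
  6 left: {5,6,7,8,9,10}→4
  7 left: {4,5,6,7,8,9,10}→4
  8 left: {3,4,5,6,7,8,9,10}→4
  9 left: {2,3,4,5,6,7,8,9,10}→4
  placing 0:a first → 4 extensions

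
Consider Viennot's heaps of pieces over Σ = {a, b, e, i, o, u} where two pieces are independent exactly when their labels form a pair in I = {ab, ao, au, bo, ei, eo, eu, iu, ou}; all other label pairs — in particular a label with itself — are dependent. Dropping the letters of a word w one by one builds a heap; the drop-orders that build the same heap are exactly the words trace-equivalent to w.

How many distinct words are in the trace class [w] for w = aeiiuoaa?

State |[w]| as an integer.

piece 0:a — minimal
piece 1:e rests on {0:a}
piece 2:i rests on {0:a}
piece 3:i rests on {2:i}
piece 4:u — minimal
piece 5:o rests on {3:i}
piece 6:a rests on {1:e, 3:i}
piece 7:a rests on {6:a}
minimal pieces: {0:a, 4:u}
ways to finish when only these pieces remain (= sum over removing one remaining piece with nothing left below it):
  1 left: {4}→1  {5}→1  {7}→1
  2 left: {4,5}→2  {4,7}→2  {5,7}→2  {6,7}→1
  3 left: {1,6,7}→1  {4,5,7}→6  {4,6,7}→3  {5,6,7}→3
  4 left: {1,4,6,7}→4  {1,5,6,7}→4  {3,5,6,7}→3  {4,5,6,7}→12
  5 left: {1,3,5,6,7}→7  {1,4,5,6,7}→20  {2,3,5,6,7}→3  {3,4,5,6,7}→15
  6 left: {1,2,3,5,6,7}→10  {1,3,4,5,6,7}→42  {2,3,4,5,6,7}→18
  placing 0:a first → 70 extensions
  placing 4:u first → 10 extensions
total linear extensions = 80

80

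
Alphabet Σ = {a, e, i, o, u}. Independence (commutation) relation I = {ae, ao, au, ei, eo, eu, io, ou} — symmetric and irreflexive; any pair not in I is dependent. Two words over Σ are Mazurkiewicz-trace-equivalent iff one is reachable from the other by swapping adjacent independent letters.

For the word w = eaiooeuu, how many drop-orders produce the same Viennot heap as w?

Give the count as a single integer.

420

piece 0:e — minimal
piece 1:a — minimal
piece 2:i rests on {1:a}
piece 3:o — minimal
piece 4:o rests on {3:o}
piece 5:e rests on {0:e}
piece 6:u rests on {2:i}
piece 7:u rests on {6:u}
minimal pieces: {0:e, 1:a, 3:o}
ways to finish when only these pieces remain (= sum over removing one remaining piece with nothing left below it):
  1 left: {4}→1  {5}→1  {7}→1
  2 left: {0,5}→1  {3,4}→1  {4,5}→2  {4,7}→2  {5,7}→2  {6,7}→1
  3 left: {0,4,5}→3  {0,5,7}→3  {2,6,7}→1  {3,4,5}→3  {3,4,7}→3  {4,5,7}→6  {4,6,7}→3  {5,6,7}→3
  4 left: {0,3,4,5}→6  {0,4,5,7}→12  {0,5,6,7}→6  {1,2,6,7}→1  {2,4,6,7}→4  {2,5,6,7}→4  {3,4,5,7}→12  {3,4,6,7}→6  {4,5,6,7}→12
  5 left: {0,2,5,6,7}→10  {0,3,4,5,7}→30  {0,4,5,6,7}→30  {1,2,4,6,7}→5  {1,2,5,6,7}→5  {2,3,4,6,7}→10  {2,4,5,6,7}→20  {3,4,5,6,7}→30
  6 left: {0,1,2,5,6,7}→15  {0,2,4,5,6,7}→60  {0,3,4,5,6,7}→90  {1,2,3,4,6,7}→15  {1,2,4,5,6,7}→30  {2,3,4,5,6,7}→60
  placing 0:e first → 105 extensions
  placing 1:a first → 210 extensions
  placing 3:o first → 105 extensions
total linear extensions = 420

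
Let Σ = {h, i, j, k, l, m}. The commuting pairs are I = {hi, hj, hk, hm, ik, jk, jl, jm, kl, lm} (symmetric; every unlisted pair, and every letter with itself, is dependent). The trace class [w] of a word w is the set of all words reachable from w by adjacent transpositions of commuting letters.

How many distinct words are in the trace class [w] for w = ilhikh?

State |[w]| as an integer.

#0=i has no predecessor
#1=l depends on [0:i]
#2=h depends on [1:l]
#3=i depends on [1:l]
#4=k has no predecessor
#5=h depends on [2:h]
sources: [0:i, 4:k]
N(rest) = Σ N(rest − s) over sources s of rest; N(one piece) = 1:
  size 1 → [3]=1  [4]=1  [5]=1
  size 2 → [2,5]=1  [3,4]=2  [3,5]=2  [4,5]=2
  size 3 → [2,3,5]=3  [2,4,5]=3  [3,4,5]=6
  size 4 → [1,2,3,5]=3  [2,3,4,5]=12
  first=0(i) contributes 15
  first=4(k) contributes 3
|[w]| = 18

18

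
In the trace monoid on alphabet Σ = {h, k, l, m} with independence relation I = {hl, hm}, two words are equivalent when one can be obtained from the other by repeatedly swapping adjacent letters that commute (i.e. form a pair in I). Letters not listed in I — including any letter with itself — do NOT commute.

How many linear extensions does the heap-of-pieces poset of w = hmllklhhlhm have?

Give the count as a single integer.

0(h) covers ∅
1(m) covers ∅
2(l) covers 1:m
3(l) covers 2:l
4(k) covers 0:h, 3:l
5(l) covers 4:k
6(h) covers 4:k
7(h) covers 6:h
8(l) covers 5:l
9(h) covers 7:h
10(m) covers 8:l
floor of heap: 0:h, 1:m
completions by unplaced set U, small U first (add the entries for U minus each lowest piece of U):
  |U|=1: {9}:1  {10}:1
  |U|=2: {7,9}:1  {8,10}:1  {9,10}:2
  |U|=3: {5,8,10}:1  {6,7,9}:1  {7,9,10}:3  {8,9,10}:3
  |U|=4: {5,8,9,10}:4  {6,7,9,10}:4  {7,8,9,10}:6
  |U|=5: {5,7,8,9,10}:10  {6,7,8,9,10}:10
  |U|=6: {5,6,7,8,9,10}:20
  |U|=7: {4,5,6,7,8,9,10}:20
  |U|=8: {0,4,5,6,7,8,9,10}:20  {3,4,5,6,7,8,9,10}:20
  |U|=9: {0,3,4,5,6,7,8,9,10}:40  {2,3,4,5,6,7,8,9,10}:20
  start at 0(h): 20
  start at 1(m): 60
sum over floor = 80

80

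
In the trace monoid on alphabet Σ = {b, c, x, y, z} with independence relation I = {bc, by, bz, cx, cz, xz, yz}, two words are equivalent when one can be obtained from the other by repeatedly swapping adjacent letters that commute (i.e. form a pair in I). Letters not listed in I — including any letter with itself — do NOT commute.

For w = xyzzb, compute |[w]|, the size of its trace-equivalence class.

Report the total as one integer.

drop 0:x onto floor
drop 1:y onto {0:x}
drop 2:z onto floor
drop 3:z onto {2:z}
drop 4:b onto {0:x}
ground layer = {0:x, 2:z}
drop-orders for the pieces not yet dropped (sum over which currently-grounded one goes next):
  1 to go: {1} 1  {3} 1  {4} 1
  2 to go: {1,3} 2  {1,4} 2  {2,3} 1  {3,4} 2
  3 to go: {0,1,4} 2  {1,2,3} 3  {1,3,4} 6  {2,3,4} 3
  if 0:x drops first: 12 orders
  if 2:z drops first: 8 orders
heap linearizations: 20

20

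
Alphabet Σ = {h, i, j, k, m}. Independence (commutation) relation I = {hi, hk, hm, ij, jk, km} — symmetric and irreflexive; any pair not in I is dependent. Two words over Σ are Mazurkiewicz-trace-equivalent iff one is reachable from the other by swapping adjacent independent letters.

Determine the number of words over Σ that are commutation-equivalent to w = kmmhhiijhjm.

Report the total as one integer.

438

#0=k has no predecessor
#1=m has no predecessor
#2=m depends on [1:m]
#3=h has no predecessor
#4=h depends on [3:h]
#5=i depends on [0:k, 2:m]
#6=i depends on [5:i]
#7=j depends on [2:m, 4:h]
#8=h depends on [7:j]
#9=j depends on [8:h]
#10=m depends on [6:i, 9:j]
sources: [0:k, 1:m, 3:h]
N(rest) = Σ N(rest − s) over sources s of rest; N(one piece) = 1:
  size 1 → [10]=1
  size 2 → [6,10]=1  [9,10]=1
  size 3 → [5,6,10]=1  [6,9,10]=2  [8,9,10]=1
  size 4 → [0,5,6,10]=1  [5,6,9,10]=3  [6,8,9,10]=3  [7,8,9,10]=1
  size 5 → [0,5,6,9,10]=4  [4,7,8,9,10]=1  [5,6,8,9,10]=6  [6,7,8,9,10]=4
  size 6 → [0,5,6,8,9,10]=10  [3,4,7,8,9,10]=1  [4,6,7,8,9,10]=5  [5,6,7,8,9,10]=10
  size 7 → [0,5,6,7,8,9,10]=20  [2,5,6,7,8,9,10]=10  [3,4,6,7,8,9,10]=6  [4,5,6,7,8,9,10]=15
  size 8 → [0,2,5,6,7,8,9,10]=30  [0,4,5,6,7,8,9,10]=35  [1,2,5,6,7,8,9,10]=10  [2,4,5,6,7,8,9,10]=25  [3,4,5,6,7,8,9,10]=21
  size 9 → [0,1,2,5,6,7,8,9,10]=40  [0,2,4,5,6,7,8,9,10]=90  [0,3,4,5,6,7,8,9,10]=56  [1,2,4,5,6,7,8,9,10]=35  [2,3,4,5,6,7,8,9,10]=46
  first=0(k) contributes 81
  first=1(m) contributes 192
  first=3(h) contributes 165
|[w]| = 438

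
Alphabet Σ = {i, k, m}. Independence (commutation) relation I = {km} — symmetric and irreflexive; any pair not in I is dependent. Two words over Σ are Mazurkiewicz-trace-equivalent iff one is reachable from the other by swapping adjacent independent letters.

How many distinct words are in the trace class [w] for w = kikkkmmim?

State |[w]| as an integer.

10

piece 0:k — minimal
piece 1:i rests on {0:k}
piece 2:k rests on {1:i}
piece 3:k rests on {2:k}
piece 4:k rests on {3:k}
piece 5:m rests on {1:i}
piece 6:m rests on {5:m}
piece 7:i rests on {4:k, 6:m}
piece 8:m rests on {7:i}
minimal pieces: {0:k}
ways to finish when only these pieces remain (= sum over removing one remaining piece with nothing left below it):
  1 left: {8}→1
  2 left: {7,8}→1
  3 left: {4,7,8}→1  {6,7,8}→1
  4 left: {3,4,7,8}→1  {4,6,7,8}→2  {5,6,7,8}→1
  5 left: {2,3,4,7,8}→1  {3,4,6,7,8}→3  {4,5,6,7,8}→3
  6 left: {2,3,4,6,7,8}→4  {3,4,5,6,7,8}→6
  7 left: {2,3,4,5,6,7,8}→10
  placing 0:k first → 10 extensions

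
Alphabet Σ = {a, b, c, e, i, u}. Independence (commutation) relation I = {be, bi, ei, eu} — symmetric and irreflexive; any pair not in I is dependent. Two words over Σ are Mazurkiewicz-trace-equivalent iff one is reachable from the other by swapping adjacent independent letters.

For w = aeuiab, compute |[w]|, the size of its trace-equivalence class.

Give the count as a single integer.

3

#0=a has no predecessor
#1=e depends on [0:a]
#2=u depends on [0:a]
#3=i depends on [2:u]
#4=a depends on [1:e, 3:i]
#5=b depends on [4:a]
sources: [0:a]
N(rest) = Σ N(rest − s) over sources s of rest; N(one piece) = 1:
  size 1 → [5]=1
  size 2 → [4,5]=1
  size 3 → [1,4,5]=1  [3,4,5]=1
  size 4 → [1,3,4,5]=2  [2,3,4,5]=1
  first=0(a) contributes 3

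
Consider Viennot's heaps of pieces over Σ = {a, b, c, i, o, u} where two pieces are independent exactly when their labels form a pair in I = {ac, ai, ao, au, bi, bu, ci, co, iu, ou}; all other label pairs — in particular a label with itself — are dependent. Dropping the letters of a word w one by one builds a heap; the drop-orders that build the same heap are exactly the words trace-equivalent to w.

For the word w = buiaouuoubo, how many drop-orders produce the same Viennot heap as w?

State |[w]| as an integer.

piece 0:b — minimal
piece 1:u — minimal
piece 2:i — minimal
piece 3:a rests on {0:b}
piece 4:o rests on {0:b, 2:i}
piece 5:u rests on {1:u}
piece 6:u rests on {5:u}
piece 7:o rests on {4:o}
piece 8:u rests on {6:u}
piece 9:b rests on {3:a, 7:o}
piece 10:o rests on {9:b}
minimal pieces: {0:b, 1:u, 2:i}
ways to finish when only these pieces remain (= sum over removing one remaining piece with nothing left below it):
  1 left: {8}→1  {10}→1
  2 left: {6,8}→1  {8,10}→2  {9,10}→1
  3 left: {3,9,10}→1  {5,6,8}→1  {6,8,10}→3  {7,9,10}→1  {8,9,10}→3
  4 left: {1,5,6,8}→1  {3,7,9,10}→2  {3,8,9,10}→4  {4,7,9,10}→1  {5,6,8,10}→4  {6,8,9,10}→6  {7,8,9,10}→4
  5 left: {1,5,6,8,10}→5  {2,4,7,9,10}→1  {3,4,7,9,10}→3  {3,6,8,9,10}→10  {3,7,8,9,10}→10  {4,7,8,9,10}→5  {5,6,8,9,10}→10  {6,7,8,9,10}→10
  6 left: {0,3,4,7,9,10}→3  {1,5,6,8,9,10}→15  {2,3,4,7,9,10}→4  {2,4,7,8,9,10}→6  {3,4,7,8,9,10}→18  {3,5,6,8,9,10}→20  {3,6,7,8,9,10}→30  {4,6,7,8,9,10}→15  {5,6,7,8,9,10}→20
  7 left: {0,2,3,4,7,9,10}→7  {0,3,4,7,8,9,10}→21  {1,3,5,6,8,9,10}→35  {1,5,6,7,8,9,10}→35  {2,3,4,7,8,9,10}→28  {2,4,6,7,8,9,10}→21  {3,4,6,7,8,9,10}→63  {3,5,6,7,8,9,10}→70  {4,5,6,7,8,9,10}→35
  8 left: {0,2,3,4,7,8,9,10}→56  {0,3,4,6,7,8,9,10}→84  {1,3,5,6,7,8,9,10}→140  {1,4,5,6,7,8,9,10}→70  {2,3,4,6,7,8,9,10}→112  {2,4,5,6,7,8,9,10}→56  {3,4,5,6,7,8,9,10}→168
  9 left: {0,2,3,4,6,7,8,9,10}→252  {0,3,4,5,6,7,8,9,10}→252  {1,2,4,5,6,7,8,9,10}→126  {1,3,4,5,6,7,8,9,10}→378  {2,3,4,5,6,7,8,9,10}→336
  placing 0:b first → 840 extensions
  placing 1:u first → 840 extensions
  placing 2:i first → 630 extensions
total linear extensions = 2310

2310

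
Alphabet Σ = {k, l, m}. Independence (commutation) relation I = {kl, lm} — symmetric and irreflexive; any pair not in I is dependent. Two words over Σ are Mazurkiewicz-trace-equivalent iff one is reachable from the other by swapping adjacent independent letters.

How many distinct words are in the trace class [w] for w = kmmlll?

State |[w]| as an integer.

#0=k has no predecessor
#1=m depends on [0:k]
#2=m depends on [1:m]
#3=l has no predecessor
#4=l depends on [3:l]
#5=l depends on [4:l]
sources: [0:k, 3:l]
N(rest) = Σ N(rest − s) over sources s of rest; N(one piece) = 1:
  size 1 → [2]=1  [5]=1
  size 2 → [1,2]=1  [2,5]=2  [4,5]=1
  size 3 → [0,1,2]=1  [1,2,5]=3  [2,4,5]=3  [3,4,5]=1
  size 4 → [0,1,2,5]=4  [1,2,4,5]=6  [2,3,4,5]=4
  first=0(k) contributes 10
  first=3(l) contributes 10
|[w]| = 20

20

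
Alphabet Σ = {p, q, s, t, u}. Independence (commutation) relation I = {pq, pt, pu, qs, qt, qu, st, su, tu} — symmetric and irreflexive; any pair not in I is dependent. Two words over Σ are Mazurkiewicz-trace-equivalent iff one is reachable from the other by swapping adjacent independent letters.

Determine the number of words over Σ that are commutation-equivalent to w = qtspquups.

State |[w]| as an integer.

drop 0:q onto floor
drop 1:t onto floor
drop 2:s onto floor
drop 3:p onto {2:s}
drop 4:q onto {0:q}
drop 5:u onto floor
drop 6:u onto {5:u}
drop 7:p onto {3:p}
drop 8:s onto {7:p}
ground layer = {0:q, 1:t, 2:s, 5:u}
drop-orders for the pieces not yet dropped (sum over which currently-grounded one goes next):
  1 to go: {1} 1  {4} 1  {6} 1  {8} 1
  2 to go: {0,4} 1  {1,4} 2  {1,6} 2  {1,8} 2  {4,6} 2  {4,8} 2  {5,6} 1  {6,8} 2  {7,8} 1
  3 to go: {0,1,4} 3  {0,4,6} 3  {0,4,8} 3  {1,4,6} 6  {1,4,8} 6  {1,5,6} 3  {1,6,8} 6  {1,7,8} 3  {3,7,8} 1  {4,5,6} 3  {4,6,8} 6  {4,7,8} 3  {5,6,8} 3  {6,7,8} 3
  4 to go: {0,1,4,6} 12  {0,1,4,8} 12  {0,4,5,6} 6  {0,4,6,8} 12  {0,4,7,8} 6  {1,3,7,8} 4  {1,4,5,6} 12  {1,4,6,8} 24  {1,4,7,8} 12  {1,5,6,8} 12  {1,6,7,8} 12  {2,3,7,8} 1  {3,4,7,8} 4  {3,6,7,8} 4  {4,5,6,8} 12  {4,6,7,8} 12  {5,6,7,8} 6
  5 to go: {0,1,4,5,6} 30  {0,1,4,6,8} 60  {0,1,4,7,8} 30  {0,3,4,7,8} 10  {0,4,5,6,8} 30  {0,4,6,7,8} 30  {1,2,3,7,8} 5  {1,3,4,7,8} 20  {1,3,6,7,8} 20  {1,4,5,6,8} 60  {1,4,6,7,8} 60  {1,5,6,7,8} 30  {2,3,4,7,8} 5  {2,3,6,7,8} 5  {3,4,6,7,8} 20  {3,5,6,7,8} 10  {4,5,6,7,8} 30
  6 to go: {0,1,3,4,7,8} 60  {0,1,4,5,6,8} 180  {0,1,4,6,7,8} 180  {0,2,3,4,7,8} 15  {0,3,4,6,7,8} 60  {0,4,5,6,7,8} 90  {1,2,3,4,7,8} 30  {1,2,3,6,7,8} 30  {1,3,4,6,7,8} 120  {1,3,5,6,7,8} 60  {1,4,5,6,7,8} 180  {2,3,4,6,7,8} 30  {2,3,5,6,7,8} 15  {3,4,5,6,7,8} 60
  7 to go: {0,1,2,3,4,7,8} 105  {0,1,3,4,6,7,8} 420  {0,1,4,5,6,7,8} 630  {0,2,3,4,6,7,8} 105  {0,3,4,5,6,7,8} 210  {1,2,3,4,6,7,8} 210  {1,2,3,5,6,7,8} 105  {1,3,4,5,6,7,8} 420  {2,3,4,5,6,7,8} 105
  if 0:q drops first: 840 orders
  if 1:t drops first: 420 orders
  if 2:s drops first: 1680 orders
  if 5:u drops first: 840 orders
heap linearizations: 3780

3780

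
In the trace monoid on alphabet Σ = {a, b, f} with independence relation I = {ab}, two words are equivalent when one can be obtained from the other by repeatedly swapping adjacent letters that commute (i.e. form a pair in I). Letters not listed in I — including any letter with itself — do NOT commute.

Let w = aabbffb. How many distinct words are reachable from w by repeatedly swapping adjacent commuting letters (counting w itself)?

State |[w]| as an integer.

6

#0=a has no predecessor
#1=a depends on [0:a]
#2=b has no predecessor
#3=b depends on [2:b]
#4=f depends on [1:a, 3:b]
#5=f depends on [4:f]
#6=b depends on [5:f]
sources: [0:a, 2:b]
N(rest) = Σ N(rest − s) over sources s of rest; N(one piece) = 1:
  size 1 → [6]=1
  size 2 → [5,6]=1
  size 3 → [4,5,6]=1
  size 4 → [1,4,5,6]=1  [3,4,5,6]=1
  size 5 → [0,1,4,5,6]=1  [1,3,4,5,6]=2  [2,3,4,5,6]=1
  first=0(a) contributes 3
  first=2(b) contributes 3
|[w]| = 6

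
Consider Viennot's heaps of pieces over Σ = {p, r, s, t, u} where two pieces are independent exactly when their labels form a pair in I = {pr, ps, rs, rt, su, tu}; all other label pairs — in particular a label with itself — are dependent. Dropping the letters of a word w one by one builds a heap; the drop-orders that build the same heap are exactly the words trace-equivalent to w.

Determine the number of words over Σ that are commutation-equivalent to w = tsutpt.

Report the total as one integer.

4

0(t) covers ∅
1(s) covers 0:t
2(u) covers ∅
3(t) covers 1:s
4(p) covers 2:u, 3:t
5(t) covers 4:p
floor of heap: 0:t, 2:u
completions by unplaced set U, small U first (add the entries for U minus each lowest piece of U):
  |U|=1: {5}:1
  |U|=2: {4,5}:1
  |U|=3: {2,4,5}:1  {3,4,5}:1
  |U|=4: {1,3,4,5}:1  {2,3,4,5}:2
  start at 0(t): 3
  start at 2(u): 1
sum over floor = 4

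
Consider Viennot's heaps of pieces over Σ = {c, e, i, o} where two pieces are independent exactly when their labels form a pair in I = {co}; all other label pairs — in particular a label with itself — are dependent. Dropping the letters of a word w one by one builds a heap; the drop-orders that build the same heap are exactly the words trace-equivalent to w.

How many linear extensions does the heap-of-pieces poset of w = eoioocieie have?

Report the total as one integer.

3

0(e) covers ∅
1(o) covers 0:e
2(i) covers 1:o
3(o) covers 2:i
4(o) covers 3:o
5(c) covers 2:i
6(i) covers 4:o, 5:c
7(e) covers 6:i
8(i) covers 7:e
9(e) covers 8:i
floor of heap: 0:e
completions by unplaced set U, small U first (add the entries for U minus each lowest piece of U):
  |U|=1: {9}:1
  |U|=2: {8,9}:1
  |U|=3: {7,8,9}:1
  |U|=4: {6,7,8,9}:1
  |U|=5: {4,6,7,8,9}:1  {5,6,7,8,9}:1
  |U|=6: {3,4,6,7,8,9}:1  {4,5,6,7,8,9}:2
  |U|=7: {3,4,5,6,7,8,9}:3
  |U|=8: {2,3,4,5,6,7,8,9}:3
  start at 0(e): 3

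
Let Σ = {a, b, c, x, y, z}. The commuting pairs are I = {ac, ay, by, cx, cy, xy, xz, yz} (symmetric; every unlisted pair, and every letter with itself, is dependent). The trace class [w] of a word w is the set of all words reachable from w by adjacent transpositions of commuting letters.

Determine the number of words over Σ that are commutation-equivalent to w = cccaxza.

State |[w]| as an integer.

0(c) covers ∅
1(c) covers 0:c
2(c) covers 1:c
3(a) covers ∅
4(x) covers 3:a
5(z) covers 2:c, 3:a
6(a) covers 4:x, 5:z
floor of heap: 0:c, 3:a
completions by unplaced set U, small U first (add the entries for U minus each lowest piece of U):
  |U|=1: {6}:1
  |U|=2: {4,6}:1  {5,6}:1
  |U|=3: {2,5,6}:1  {4,5,6}:2
  |U|=4: {1,2,5,6}:1  {2,4,5,6}:3  {3,4,5,6}:2
  |U|=5: {0,1,2,5,6}:1  {1,2,4,5,6}:4  {2,3,4,5,6}:5
  start at 0(c): 9
  start at 3(a): 5
sum over floor = 14

14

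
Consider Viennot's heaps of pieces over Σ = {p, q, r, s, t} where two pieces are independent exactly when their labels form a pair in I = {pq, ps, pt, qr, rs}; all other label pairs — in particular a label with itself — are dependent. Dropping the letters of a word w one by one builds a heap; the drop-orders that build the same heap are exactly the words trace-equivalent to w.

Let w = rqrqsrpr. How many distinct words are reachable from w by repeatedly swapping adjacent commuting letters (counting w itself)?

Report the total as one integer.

56

drop 0:r onto floor
drop 1:q onto floor
drop 2:r onto {0:r}
drop 3:q onto {1:q}
drop 4:s onto {3:q}
drop 5:r onto {2:r}
drop 6:p onto {5:r}
drop 7:r onto {6:p}
ground layer = {0:r, 1:q}
drop-orders for the pieces not yet dropped (sum over which currently-grounded one goes next):
  1 to go: {4} 1  {7} 1
  2 to go: {3,4} 1  {4,7} 2  {6,7} 1
  3 to go: {1,3,4} 1  {3,4,7} 3  {4,6,7} 3  {5,6,7} 1
  4 to go: {1,3,4,7} 4  {2,5,6,7} 1  {3,4,6,7} 6  {4,5,6,7} 4
  5 to go: {0,2,5,6,7} 1  {1,3,4,6,7} 10  {2,4,5,6,7} 5  {3,4,5,6,7} 10
  6 to go: {0,2,4,5,6,7} 6  {1,3,4,5,6,7} 20  {2,3,4,5,6,7} 15
  if 0:r drops first: 35 orders
  if 1:q drops first: 21 orders
heap linearizations: 56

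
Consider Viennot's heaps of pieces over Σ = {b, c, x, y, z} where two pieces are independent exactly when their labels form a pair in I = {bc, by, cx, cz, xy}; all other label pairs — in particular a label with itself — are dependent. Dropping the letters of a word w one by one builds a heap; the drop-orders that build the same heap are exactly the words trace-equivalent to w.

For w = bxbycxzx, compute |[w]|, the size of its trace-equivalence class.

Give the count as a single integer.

drop 0:b onto floor
drop 1:x onto {0:b}
drop 2:b onto {1:x}
drop 3:y onto floor
drop 4:c onto {3:y}
drop 5:x onto {2:b}
drop 6:z onto {3:y, 5:x}
drop 7:x onto {6:z}
ground layer = {0:b, 3:y}
drop-orders for the pieces not yet dropped (sum over which currently-grounded one goes next):
  1 to go: {4} 1  {7} 1
  2 to go: {4,7} 2  {6,7} 1
  3 to go: {4,6,7} 3  {5,6,7} 1
  4 to go: {2,5,6,7} 1  {3,4,6,7} 3  {4,5,6,7} 4
  5 to go: {1,2,5,6,7} 1  {2,4,5,6,7} 5  {3,4,5,6,7} 7
  6 to go: {0,1,2,5,6,7} 1  {1,2,4,5,6,7} 6  {2,3,4,5,6,7} 12
  if 0:b drops first: 18 orders
  if 3:y drops first: 7 orders
heap linearizations: 25

25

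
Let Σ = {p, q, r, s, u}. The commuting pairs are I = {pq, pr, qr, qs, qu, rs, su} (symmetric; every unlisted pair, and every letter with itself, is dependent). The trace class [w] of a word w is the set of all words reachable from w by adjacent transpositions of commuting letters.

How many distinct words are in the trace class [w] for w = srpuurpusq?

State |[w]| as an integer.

drop 0:s onto floor
drop 1:r onto floor
drop 2:p onto {0:s}
drop 3:u onto {1:r, 2:p}
drop 4:u onto {3:u}
drop 5:r onto {4:u}
drop 6:p onto {4:u}
drop 7:u onto {5:r, 6:p}
drop 8:s onto {6:p}
drop 9:q onto floor
ground layer = {0:s, 1:r, 9:q}
drop-orders for the pieces not yet dropped (sum over which currently-grounded one goes next):
  1 to go: {7} 1  {8} 1  {9} 1
  2 to go: {5,7} 1  {7,8} 2  {7,9} 2  {8,9} 2
  3 to go: {5,7,8} 3  {5,7,9} 3  {6,7,8} 2  {7,8,9} 6
  4 to go: {5,6,7,8} 5  {5,7,8,9} 12  {6,7,8,9} 8
  5 to go: {4,5,6,7,8} 5  {5,6,7,8,9} 25
  6 to go: {3,4,5,6,7,8} 5  {4,5,6,7,8,9} 30
  7 to go: {1,3,4,5,6,7,8} 5  {2,3,4,5,6,7,8} 5  {3,4,5,6,7,8,9} 35
  8 to go: {0,2,3,4,5,6,7,8} 5  {1,2,3,4,5,6,7,8} 10  {1,3,4,5,6,7,8,9} 40  {2,3,4,5,6,7,8,9} 40
  if 0:s drops first: 90 orders
  if 1:r drops first: 45 orders
  if 9:q drops first: 15 orders
heap linearizations: 150

150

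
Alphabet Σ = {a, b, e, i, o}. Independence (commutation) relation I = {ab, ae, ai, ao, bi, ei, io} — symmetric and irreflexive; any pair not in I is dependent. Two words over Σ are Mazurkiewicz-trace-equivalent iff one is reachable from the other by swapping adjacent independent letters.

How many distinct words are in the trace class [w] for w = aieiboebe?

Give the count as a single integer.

252

#0=a has no predecessor
#1=i has no predecessor
#2=e has no predecessor
#3=i depends on [1:i]
#4=b depends on [2:e]
#5=o depends on [4:b]
#6=e depends on [5:o]
#7=b depends on [6:e]
#8=e depends on [7:b]
sources: [0:a, 1:i, 2:e]
N(rest) = Σ N(rest − s) over sources s of rest; N(one piece) = 1:
  size 1 → [0]=1  [3]=1  [8]=1
  size 2 → [0,3]=2  [0,8]=2  [1,3]=1  [3,8]=2  [7,8]=1
  size 3 → [0,1,3]=3  [0,3,8]=6  [0,7,8]=3  [1,3,8]=3  [3,7,8]=3  [6,7,8]=1
  size 4 → [0,1,3,8]=12  [0,3,7,8]=12  [0,6,7,8]=4  [1,3,7,8]=6  [3,6,7,8]=4  [5,6,7,8]=1
  size 5 → [0,1,3,7,8]=30  [0,3,6,7,8]=20  [0,5,6,7,8]=5  [1,3,6,7,8]=10  [3,5,6,7,8]=5  [4,5,6,7,8]=1
  size 6 → [0,1,3,6,7,8]=60  [0,3,5,6,7,8]=30  [0,4,5,6,7,8]=6  [1,3,5,6,7,8]=15  [2,4,5,6,7,8]=1  [3,4,5,6,7,8]=6
  size 7 → [0,1,3,5,6,7,8]=105  [0,2,4,5,6,7,8]=7  [0,3,4,5,6,7,8]=42  [1,3,4,5,6,7,8]=21  [2,3,4,5,6,7,8]=7
  first=0(a) contributes 28
  first=1(i) contributes 56
  first=2(e) contributes 168
|[w]| = 252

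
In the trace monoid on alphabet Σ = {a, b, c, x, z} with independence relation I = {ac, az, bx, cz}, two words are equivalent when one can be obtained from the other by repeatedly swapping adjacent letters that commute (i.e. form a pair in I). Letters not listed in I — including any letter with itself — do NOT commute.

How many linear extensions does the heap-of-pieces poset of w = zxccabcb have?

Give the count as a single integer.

#0=z has no predecessor
#1=x depends on [0:z]
#2=c depends on [1:x]
#3=c depends on [2:c]
#4=a depends on [1:x]
#5=b depends on [3:c, 4:a]
#6=c depends on [5:b]
#7=b depends on [6:c]
sources: [0:z]
N(rest) = Σ N(rest − s) over sources s of rest; N(one piece) = 1:
  size 1 → [7]=1
  size 2 → [6,7]=1
  size 3 → [5,6,7]=1
  size 4 → [3,5,6,7]=1  [4,5,6,7]=1
  size 5 → [2,3,5,6,7]=1  [3,4,5,6,7]=2
  size 6 → [2,3,4,5,6,7]=3
  first=0(z) contributes 3

3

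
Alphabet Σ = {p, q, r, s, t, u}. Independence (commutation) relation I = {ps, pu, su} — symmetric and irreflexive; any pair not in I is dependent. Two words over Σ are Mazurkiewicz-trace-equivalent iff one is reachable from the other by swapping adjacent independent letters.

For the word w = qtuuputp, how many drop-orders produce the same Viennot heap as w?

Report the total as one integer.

#0=q has no predecessor
#1=t depends on [0:q]
#2=u depends on [1:t]
#3=u depends on [2:u]
#4=p depends on [1:t]
#5=u depends on [3:u]
#6=t depends on [4:p, 5:u]
#7=p depends on [6:t]
sources: [0:q]
N(rest) = Σ N(rest − s) over sources s of rest; N(one piece) = 1:
  size 1 → [7]=1
  size 2 → [6,7]=1
  size 3 → [4,6,7]=1  [5,6,7]=1
  size 4 → [3,5,6,7]=1  [4,5,6,7]=2
  size 5 → [2,3,5,6,7]=1  [3,4,5,6,7]=3
  size 6 → [2,3,4,5,6,7]=4
  first=0(q) contributes 4

4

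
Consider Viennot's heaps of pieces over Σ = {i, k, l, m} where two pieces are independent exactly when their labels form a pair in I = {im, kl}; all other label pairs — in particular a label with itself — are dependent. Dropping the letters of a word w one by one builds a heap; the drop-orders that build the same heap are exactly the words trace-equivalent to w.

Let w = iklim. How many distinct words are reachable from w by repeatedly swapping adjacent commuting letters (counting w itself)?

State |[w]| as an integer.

4

piece 0:i — minimal
piece 1:k rests on {0:i}
piece 2:l rests on {0:i}
piece 3:i rests on {1:k, 2:l}
piece 4:m rests on {1:k, 2:l}
minimal pieces: {0:i}
ways to finish when only these pieces remain (= sum over removing one remaining piece with nothing left below it):
  1 left: {3}→1  {4}→1
  2 left: {3,4}→2
  3 left: {1,3,4}→2  {2,3,4}→2
  placing 0:i first → 4 extensions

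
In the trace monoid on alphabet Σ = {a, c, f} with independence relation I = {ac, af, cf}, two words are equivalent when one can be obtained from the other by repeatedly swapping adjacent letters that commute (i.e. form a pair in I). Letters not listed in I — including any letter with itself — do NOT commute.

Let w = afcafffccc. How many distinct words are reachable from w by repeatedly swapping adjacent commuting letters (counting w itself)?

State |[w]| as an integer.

3150

drop 0:a onto floor
drop 1:f onto floor
drop 2:c onto floor
drop 3:a onto {0:a}
drop 4:f onto {1:f}
drop 5:f onto {4:f}
drop 6:f onto {5:f}
drop 7:c onto {2:c}
drop 8:c onto {7:c}
drop 9:c onto {8:c}
ground layer = {0:a, 1:f, 2:c}
drop-orders for the pieces not yet dropped (sum over which currently-grounded one goes next):
  1 to go: {3} 1  {6} 1  {9} 1
  2 to go: {0,3} 1  {3,6} 2  {3,9} 2  {5,6} 1  {6,9} 2  {8,9} 1
  3 to go: {0,3,6} 3  {0,3,9} 3  {3,5,6} 3  {3,6,9} 6  {3,8,9} 3  {4,5,6} 1  {5,6,9} 3  {6,8,9} 3  {7,8,9} 1
  4 to go: {0,3,5,6} 6  {0,3,6,9} 12  {0,3,8,9} 6  {1,4,5,6} 1  {2,7,8,9} 1  {3,4,5,6} 4  {3,5,6,9} 12  {3,6,8,9} 12  {3,7,8,9} 4  {4,5,6,9} 4  {5,6,8,9} 6  {6,7,8,9} 4
  5 to go: {0,3,4,5,6} 10  {0,3,5,6,9} 30  {0,3,6,8,9} 30  {0,3,7,8,9} 10  {1,3,4,5,6} 5  {1,4,5,6,9} 5  {2,3,7,8,9} 5  {2,6,7,8,9} 5  {3,4,5,6,9} 20  {3,5,6,8,9} 30  {3,6,7,8,9} 20  {4,5,6,8,9} 10  {5,6,7,8,9} 10
  6 to go: {0,1,3,4,5,6} 15  {0,2,3,7,8,9} 15  {0,3,4,5,6,9} 60  {0,3,5,6,8,9} 90  {0,3,6,7,8,9} 60  {1,3,4,5,6,9} 30  {1,4,5,6,8,9} 15  {2,3,6,7,8,9} 30  {2,5,6,7,8,9} 15  {3,4,5,6,8,9} 60  {3,5,6,7,8,9} 60  {4,5,6,7,8,9} 20
  7 to go: {0,1,3,4,5,6,9} 105  {0,2,3,6,7,8,9} 105  {0,3,4,5,6,8,9} 210  {0,3,5,6,7,8,9} 210  {1,3,4,5,6,8,9} 105  {1,4,5,6,7,8,9} 35  {2,3,5,6,7,8,9} 105  {2,4,5,6,7,8,9} 35  {3,4,5,6,7,8,9} 140
  8 to go: {0,1,3,4,5,6,8,9} 420  {0,2,3,5,6,7,8,9} 420  {0,3,4,5,6,7,8,9} 560  {1,2,4,5,6,7,8,9} 70  {1,3,4,5,6,7,8,9} 280  {2,3,4,5,6,7,8,9} 280
  if 0:a drops first: 630 orders
  if 1:f drops first: 1260 orders
  if 2:c drops first: 1260 orders
heap linearizations: 3150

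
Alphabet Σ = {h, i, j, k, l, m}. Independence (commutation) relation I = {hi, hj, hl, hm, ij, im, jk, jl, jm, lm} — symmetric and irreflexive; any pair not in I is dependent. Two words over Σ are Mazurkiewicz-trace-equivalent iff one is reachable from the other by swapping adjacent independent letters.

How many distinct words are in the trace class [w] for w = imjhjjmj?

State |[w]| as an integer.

piece 0:i — minimal
piece 1:m — minimal
piece 2:j — minimal
piece 3:h — minimal
piece 4:j rests on {2:j}
piece 5:j rests on {4:j}
piece 6:m rests on {1:m}
piece 7:j rests on {5:j}
minimal pieces: {0:i, 1:m, 2:j, 3:h}
ways to finish when only these pieces remain (= sum over removing one remaining piece with nothing left below it):
  1 left: {0}→1  {3}→1  {6}→1  {7}→1
  2 left: {0,3}→2  {0,6}→2  {0,7}→2  {1,6}→1  {3,6}→2  {3,7}→2  {5,7}→1  {6,7}→2
  3 left: {0,1,6}→3  {0,3,6}→6  {0,3,7}→6  {0,5,7}→3  {0,6,7}→6  {1,3,6}→3  {1,6,7}→3  {3,5,7}→3  {3,6,7}→6  {4,5,7}→1  {5,6,7}→3
  4 left: {0,1,3,6}→12  {0,1,6,7}→12  {0,3,5,7}→12  {0,3,6,7}→24  {0,4,5,7}→4  {0,5,6,7}→12  {1,3,6,7}→12  {1,5,6,7}→6  {2,4,5,7}→1  {3,4,5,7}→4  {3,5,6,7}→12  {4,5,6,7}→4
  5 left: {0,1,3,6,7}→60  {0,1,5,6,7}→30  {0,2,4,5,7}→5  {0,3,4,5,7}→20  {0,3,5,6,7}→60  {0,4,5,6,7}→20  {1,3,5,6,7}→30  {1,4,5,6,7}→10  {2,3,4,5,7}→5  {2,4,5,6,7}→5  {3,4,5,6,7}→20
  6 left: {0,1,3,5,6,7}→180  {0,1,4,5,6,7}→60  {0,2,3,4,5,7}→30  {0,2,4,5,6,7}→30  {0,3,4,5,6,7}→120  {1,2,4,5,6,7}→15  {1,3,4,5,6,7}→60  {2,3,4,5,6,7}→30
  placing 0:i first → 105 extensions
  placing 1:m first → 210 extensions
  placing 2:j first → 420 extensions
  placing 3:h first → 105 extensions
total linear extensions = 840

840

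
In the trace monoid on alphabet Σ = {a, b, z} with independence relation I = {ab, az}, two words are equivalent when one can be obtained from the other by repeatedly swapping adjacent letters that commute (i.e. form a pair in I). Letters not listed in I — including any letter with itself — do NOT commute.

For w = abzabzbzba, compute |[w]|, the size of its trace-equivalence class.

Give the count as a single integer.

120

drop 0:a onto floor
drop 1:b onto floor
drop 2:z onto {1:b}
drop 3:a onto {0:a}
drop 4:b onto {2:z}
drop 5:z onto {4:b}
drop 6:b onto {5:z}
drop 7:z onto {6:b}
drop 8:b onto {7:z}
drop 9:a onto {3:a}
ground layer = {0:a, 1:b}
drop-orders for the pieces not yet dropped (sum over which currently-grounded one goes next):
  1 to go: {8} 1  {9} 1
  2 to go: {3,9} 1  {7,8} 1  {8,9} 2
  3 to go: {0,3,9} 1  {3,8,9} 3  {6,7,8} 1  {7,8,9} 3
  4 to go: {0,3,8,9} 4  {3,7,8,9} 6  {5,6,7,8} 1  {6,7,8,9} 4
  5 to go: {0,3,7,8,9} 10  {3,6,7,8,9} 10  {4,5,6,7,8} 1  {5,6,7,8,9} 5
  6 to go: {0,3,6,7,8,9} 20  {2,4,5,6,7,8} 1  {3,5,6,7,8,9} 15  {4,5,6,7,8,9} 6
  7 to go: {0,3,5,6,7,8,9} 35  {1,2,4,5,6,7,8} 1  {2,4,5,6,7,8,9} 7  {3,4,5,6,7,8,9} 21
  8 to go: {0,3,4,5,6,7,8,9} 56  {1,2,4,5,6,7,8,9} 8  {2,3,4,5,6,7,8,9} 28
  if 0:a drops first: 36 orders
  if 1:b drops first: 84 orders
heap linearizations: 120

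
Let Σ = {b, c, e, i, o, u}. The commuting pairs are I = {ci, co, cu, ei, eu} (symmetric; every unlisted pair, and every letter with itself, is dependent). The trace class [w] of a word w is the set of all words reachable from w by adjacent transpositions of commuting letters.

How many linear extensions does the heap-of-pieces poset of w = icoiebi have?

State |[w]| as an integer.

7

#0=i has no predecessor
#1=c has no predecessor
#2=o depends on [0:i]
#3=i depends on [2:o]
#4=e depends on [1:c, 2:o]
#5=b depends on [3:i, 4:e]
#6=i depends on [5:b]
sources: [0:i, 1:c]
N(rest) = Σ N(rest − s) over sources s of rest; N(one piece) = 1:
  size 1 → [6]=1
  size 2 → [5,6]=1
  size 3 → [3,5,6]=1  [4,5,6]=1
  size 4 → [1,4,5,6]=1  [3,4,5,6]=2
  size 5 → [1,3,4,5,6]=3  [2,3,4,5,6]=2
  first=0(i) contributes 5
  first=1(c) contributes 2
|[w]| = 7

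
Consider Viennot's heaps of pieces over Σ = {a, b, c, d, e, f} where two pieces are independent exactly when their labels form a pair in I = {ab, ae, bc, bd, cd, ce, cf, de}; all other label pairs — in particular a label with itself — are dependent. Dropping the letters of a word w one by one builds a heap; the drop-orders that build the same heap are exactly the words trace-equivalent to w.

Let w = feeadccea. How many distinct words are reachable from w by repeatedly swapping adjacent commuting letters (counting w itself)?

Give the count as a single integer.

168

0(f) covers ∅
1(e) covers 0:f
2(e) covers 1:e
3(a) covers 0:f
4(d) covers 3:a
5(c) covers 3:a
6(c) covers 5:c
7(e) covers 2:e
8(a) covers 4:d, 6:c
floor of heap: 0:f
completions by unplaced set U, small U first (add the entries for U minus each lowest piece of U):
  |U|=1: {7}:1  {8}:1
  |U|=2: {2,7}:1  {4,8}:1  {6,8}:1  {7,8}:2
  |U|=3: {1,2,7}:1  {2,7,8}:3  {4,6,8}:2  {4,7,8}:3  {5,6,8}:1  {6,7,8}:3
  |U|=4: {1,2,7,8}:4  {2,4,7,8}:6  {2,6,7,8}:6  {4,5,6,8}:3  {4,6,7,8}:8  {5,6,7,8}:4
  |U|=5: {1,2,4,7,8}:10  {1,2,6,7,8}:10  {2,4,6,7,8}:20  {2,5,6,7,8}:10  {3,4,5,6,8}:3  {4,5,6,7,8}:15
  |U|=6: {1,2,4,6,7,8}:40  {1,2,5,6,7,8}:20  {2,4,5,6,7,8}:45  {3,4,5,6,7,8}:18
  |U|=7: {1,2,4,5,6,7,8}:105  {2,3,4,5,6,7,8}:63
  start at 0(f): 168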